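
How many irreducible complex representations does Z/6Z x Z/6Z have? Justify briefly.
36

Explanation: The number of irreducible complex representations of a finite group equals its number of conjugacy classes. Z/6Z x Z/6Z is abelian of order 36, so every element is its own conjugacy class: 36 classes, so Z/6Z x Z/6Z (order 36) has exactly 36 irreducible complex representations.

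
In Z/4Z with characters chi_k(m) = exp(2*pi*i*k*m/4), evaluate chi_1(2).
chi_1(2) = zeta_4^2 = -1

Solution. chi_1(2) = zeta_4^(1*2) = zeta_4^2. Since zeta_4^4 = 1, this equals zeta_4^2 = exp(2*pi*i*2/4) = -1.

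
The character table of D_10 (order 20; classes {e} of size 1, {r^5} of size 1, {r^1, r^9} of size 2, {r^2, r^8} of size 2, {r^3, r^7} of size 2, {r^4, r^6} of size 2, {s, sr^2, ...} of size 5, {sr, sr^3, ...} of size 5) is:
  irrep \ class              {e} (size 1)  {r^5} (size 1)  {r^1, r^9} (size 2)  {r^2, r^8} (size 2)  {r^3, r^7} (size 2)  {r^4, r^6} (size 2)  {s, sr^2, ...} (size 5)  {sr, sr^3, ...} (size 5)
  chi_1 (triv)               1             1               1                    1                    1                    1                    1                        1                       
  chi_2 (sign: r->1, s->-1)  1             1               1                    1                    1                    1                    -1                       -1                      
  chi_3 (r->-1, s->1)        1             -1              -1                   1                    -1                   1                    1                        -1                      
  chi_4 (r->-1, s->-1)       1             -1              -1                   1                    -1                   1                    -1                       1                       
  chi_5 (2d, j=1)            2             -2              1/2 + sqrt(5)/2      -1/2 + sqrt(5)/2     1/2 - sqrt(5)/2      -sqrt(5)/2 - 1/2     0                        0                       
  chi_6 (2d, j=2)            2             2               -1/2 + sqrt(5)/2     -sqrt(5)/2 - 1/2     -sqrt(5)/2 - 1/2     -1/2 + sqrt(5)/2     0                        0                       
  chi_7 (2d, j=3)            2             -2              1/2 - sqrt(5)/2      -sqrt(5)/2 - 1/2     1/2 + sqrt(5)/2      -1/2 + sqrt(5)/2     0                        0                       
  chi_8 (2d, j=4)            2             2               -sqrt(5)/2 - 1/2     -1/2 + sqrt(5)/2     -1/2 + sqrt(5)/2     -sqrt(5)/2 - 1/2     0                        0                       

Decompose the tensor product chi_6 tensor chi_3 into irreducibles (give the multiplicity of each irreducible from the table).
chi_6 tensor chi_3 = chi_7 (all other irreducibles have multiplicity 0).

Justification: The character of a tensor product is the pointwise product (chi_6 * chi_3)(C) = chi_6(C) * chi_3(C):
  {e}: (2)*(1), {r^5}: (2)*(-1), {r^1, r^9}: (-1/2 + sqrt(5)/2)*(-1), {r^2, r^8}: (-sqrt(5)/2 - 1/2)*(1), {r^3, r^7}: (-sqrt(5)/2 - 1/2)*(-1), {r^4, r^6}: (-1/2 + sqrt(5)/2)*(1), {s, sr^2, ...}: (0)*(1), {sr, sr^3, ...}: (0)*(-1)
so (chi_6 * chi_3) takes values
  {e} -> 2, {r^5} -> -2, {r^1, r^9} -> 1/2 - sqrt(5)/2, {r^2, r^8} -> -sqrt(5)/2 - 1/2, {r^3, r^7} -> 1/2 + sqrt(5)/2, {r^4, r^6} -> -1/2 + sqrt(5)/2, {s, sr^2, ...} -> 0, {sr, sr^3, ...} -> 0.
Now take the inner product of this character with each irreducible chi from the table, <chi_6*chi_3, chi> = (1/20) sum_C |C| (chi_6*chi_3)(C) conj(chi(C)):
  <chi_6*chi_3, chi_1> = (1/20)[1*(2)*conj(1) + 1*(-2)*conj(1) + 2*(1/2 - sqrt(5)/2)*conj(1) + 2*(-sqrt(5)/2 - 1/2)*conj(1) + 2*(1/2 + sqrt(5)/2)*conj(1) + 2*(-1/2 + sqrt(5)/2)*conj(1) + 5*(0)*conj(1) + 5*(0)*conj(1)]
      = (1/20)[(2) + (-2) + (1 - sqrt(5)) + (-sqrt(5) - 1) + (1 + sqrt(5)) + (-1 + sqrt(5)) + (0) + (0)] = 0/20 = 0
  <chi_6*chi_3, chi_2> = (1/20)[1*(2)*conj(1) + 1*(-2)*conj(1) + 2*(1/2 - sqrt(5)/2)*conj(1) + 2*(-sqrt(5)/2 - 1/2)*conj(1) + 2*(1/2 + sqrt(5)/2)*conj(1) + 2*(-1/2 + sqrt(5)/2)*conj(1) + 5*(0)*conj(-1) + 5*(0)*conj(-1)]
      = (1/20)[(2) + (-2) + (1 - sqrt(5)) + (-sqrt(5) - 1) + (1 + sqrt(5)) + (-1 + sqrt(5)) + (0) + (0)] = 0/20 = 0
  <chi_6*chi_3, chi_3> = (1/20)[1*(2)*conj(1) + 1*(-2)*conj(-1) + 2*(1/2 - sqrt(5)/2)*conj(-1) + 2*(-sqrt(5)/2 - 1/2)*conj(1) + 2*(1/2 + sqrt(5)/2)*conj(-1) + 2*(-1/2 + sqrt(5)/2)*conj(1) + 5*(0)*conj(1) + 5*(0)*conj(-1)]
      = (1/20)[(2) + (2) + (-1 + sqrt(5)) + (-sqrt(5) - 1) + (-sqrt(5) - 1) + (-1 + sqrt(5)) + (0) + (0)] = 0/20 = 0
  <chi_6*chi_3, chi_4> = (1/20)[1*(2)*conj(1) + 1*(-2)*conj(-1) + 2*(1/2 - sqrt(5)/2)*conj(-1) + 2*(-sqrt(5)/2 - 1/2)*conj(1) + 2*(1/2 + sqrt(5)/2)*conj(-1) + 2*(-1/2 + sqrt(5)/2)*conj(1) + 5*(0)*conj(-1) + 5*(0)*conj(1)]
      = (1/20)[(2) + (2) + (-1 + sqrt(5)) + (-sqrt(5) - 1) + (-sqrt(5) - 1) + (-1 + sqrt(5)) + (0) + (0)] = 0/20 = 0
  <chi_6*chi_3, chi_5> = (1/20)[1*(2)*conj(2) + 1*(-2)*conj(-2) + 2*(1/2 - sqrt(5)/2)*conj(1/2 + sqrt(5)/2) + 2*(-sqrt(5)/2 - 1/2)*conj(-1/2 + sqrt(5)/2) + 2*(1/2 + sqrt(5)/2)*conj(1/2 - sqrt(5)/2) + 2*(-1/2 + sqrt(5)/2)*conj(-sqrt(5)/2 - 1/2) + 5*(0)*conj(0) + 5*(0)*conj(0)]
      = (1/20)[(4) + (4) + (-2) + (-2) + (-2) + (-2) + (0) + (0)] = 0/20 = 0
  <chi_6*chi_3, chi_6> = (1/20)[1*(2)*conj(2) + 1*(-2)*conj(2) + 2*(1/2 - sqrt(5)/2)*conj(-1/2 + sqrt(5)/2) + 2*(-sqrt(5)/2 - 1/2)*conj(-sqrt(5)/2 - 1/2) + 2*(1/2 + sqrt(5)/2)*conj(-sqrt(5)/2 - 1/2) + 2*(-1/2 + sqrt(5)/2)*conj(-1/2 + sqrt(5)/2) + 5*(0)*conj(0) + 5*(0)*conj(0)]
      = (1/20)[(4) + (-4) + (-3 + sqrt(5)) + (sqrt(5) + 3) + (-3 - sqrt(5)) + (3 - sqrt(5)) + (0) + (0)] = 0/20 = 0
  <chi_6*chi_3, chi_7> = (1/20)[1*(2)*conj(2) + 1*(-2)*conj(-2) + 2*(1/2 - sqrt(5)/2)*conj(1/2 - sqrt(5)/2) + 2*(-sqrt(5)/2 - 1/2)*conj(-sqrt(5)/2 - 1/2) + 2*(1/2 + sqrt(5)/2)*conj(1/2 + sqrt(5)/2) + 2*(-1/2 + sqrt(5)/2)*conj(-1/2 + sqrt(5)/2) + 5*(0)*conj(0) + 5*(0)*conj(0)]
      = (1/20)[(4) + (4) + (3 - sqrt(5)) + (sqrt(5) + 3) + (sqrt(5) + 3) + (3 - sqrt(5)) + (0) + (0)] = 20/20 = 1
  <chi_6*chi_3, chi_8> = (1/20)[1*(2)*conj(2) + 1*(-2)*conj(2) + 2*(1/2 - sqrt(5)/2)*conj(-sqrt(5)/2 - 1/2) + 2*(-sqrt(5)/2 - 1/2)*conj(-1/2 + sqrt(5)/2) + 2*(1/2 + sqrt(5)/2)*conj(-1/2 + sqrt(5)/2) + 2*(-1/2 + sqrt(5)/2)*conj(-sqrt(5)/2 - 1/2) + 5*(0)*conj(0) + 5*(0)*conj(0)]
      = (1/20)[(4) + (-4) + (2) + (-2) + (2) + (-2) + (0) + (0)] = 0/20 = 0
Hence the multiplicities are chi_7: 1. Dimension check: dim(chi_6)*dim(chi_3) = 2*1 = 2 and sum (mult * dim) = 1*2 = 2.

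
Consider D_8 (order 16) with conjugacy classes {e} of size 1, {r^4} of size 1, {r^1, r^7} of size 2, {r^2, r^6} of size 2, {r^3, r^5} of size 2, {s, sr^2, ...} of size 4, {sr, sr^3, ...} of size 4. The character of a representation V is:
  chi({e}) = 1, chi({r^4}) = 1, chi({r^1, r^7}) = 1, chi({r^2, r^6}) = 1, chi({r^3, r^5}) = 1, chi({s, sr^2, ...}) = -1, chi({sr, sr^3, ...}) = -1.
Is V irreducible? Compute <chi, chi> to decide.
Irreducible: <chi, chi> = 1.

Why: <chi, chi> = (1/|G|) sum_C |C| * |chi(C)|^2 = (1/16)[1*|1|^2 + 1*|1|^2 + 2*|1|^2 + 2*|1|^2 + 2*|1|^2 + 4*|-1|^2 + 4*|-1|^2]
  = (1/16)[(1) + (1) + (2) + (2) + (2) + (4) + (4)] = 16/16 = 1.
A character is irreducible iff <chi, chi> = 1, so this representation is irreducible.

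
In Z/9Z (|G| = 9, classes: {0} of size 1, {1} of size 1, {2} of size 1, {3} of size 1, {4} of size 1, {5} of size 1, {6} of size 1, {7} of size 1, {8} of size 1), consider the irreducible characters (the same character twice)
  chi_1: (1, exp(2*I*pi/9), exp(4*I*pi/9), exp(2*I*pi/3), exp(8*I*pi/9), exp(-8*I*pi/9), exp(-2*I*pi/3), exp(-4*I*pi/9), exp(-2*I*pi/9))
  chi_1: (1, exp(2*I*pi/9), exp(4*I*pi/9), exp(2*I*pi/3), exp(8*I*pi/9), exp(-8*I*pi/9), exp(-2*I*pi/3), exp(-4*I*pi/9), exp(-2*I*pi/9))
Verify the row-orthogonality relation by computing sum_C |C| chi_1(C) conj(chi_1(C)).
Sum = 9 = |G| = 9; so <chi_1, chi_1> = 1 (norm-1 confirms irreducibility).

Solution. Compute term by term over conjugacy classes (|C| * chi_1(C) * conj(chi_1(C))):
  1*(1)*conj(1) + 1*(exp(2*I*pi/9))*conj(exp(2*I*pi/9)) + 1*(exp(4*I*pi/9))*conj(exp(4*I*pi/9)) + 1*(exp(2*I*pi/3))*conj(exp(2*I*pi/3)) + 1*(exp(8*I*pi/9))*conj(exp(8*I*pi/9)) + 1*(exp(-8*I*pi/9))*conj(exp(-8*I*pi/9)) + 1*(exp(-2*I*pi/3))*conj(exp(-2*I*pi/3)) + 1*(exp(-4*I*pi/9))*conj(exp(-4*I*pi/9)) + 1*(exp(-2*I*pi/9))*conj(exp(-2*I*pi/9))
  = (1) + (1) + (1) + (1) + (1) + (1) + (1) + (1) + (1)
  = 9.
(Exp terms are combined using exp(i*s)*conj(exp(i*t)) = exp(i*(s-t)), and sums of them are collapsed using the identity that for every m > 1 the m distinct m-th roots of unity sum to 0, e.g. 1 + exp(2*I*pi/3) + exp(-2*I*pi/3) = 0.)
Dividing by |G| = 9 gives 9/9 = 1, matching the row-orthogonality relation <chi_1, chi_1> = [chi_1 = chi_1].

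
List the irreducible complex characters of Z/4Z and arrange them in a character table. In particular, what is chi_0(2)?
Character table of Z/4Z (irreps indexed chi_0,...,chi_3 with chi_k(m) = zeta_4^(k*m), zeta_4 = exp(2*pi*i/4)):
  irrep \ class  {0} (size 1)  {1} (size 1)  {2} (size 1)  {3} (size 1)
  chi_0          1             1             1             1           
  chi_1          1             I             -1            -I          
  chi_2          1             -1            1             -1          
  chi_3          1             -I            -1            I           

Spot check: chi_0(2) = zeta_4^(0*2) = zeta_4^0 = 1.

Why: Z/4Z is abelian, so all 4 irreducible complex representations are 1-dimensional. They are given by chi_k(m) = zeta_4^(k*m) for k = 0,...,3. Row orthogonality: sum_m chi_k(m) conj(chi_l(m)) = 4 * [k = l].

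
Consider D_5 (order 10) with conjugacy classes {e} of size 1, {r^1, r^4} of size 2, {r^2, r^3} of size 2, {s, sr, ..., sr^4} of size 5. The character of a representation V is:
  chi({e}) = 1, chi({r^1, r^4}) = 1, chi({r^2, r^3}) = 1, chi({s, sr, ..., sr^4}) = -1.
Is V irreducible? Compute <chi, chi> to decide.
Irreducible: <chi, chi> = 1.

Working: <chi, chi> = (1/|G|) sum_C |C| * |chi(C)|^2 = (1/10)[1*|1|^2 + 2*|1|^2 + 2*|1|^2 + 5*|-1|^2]
  = (1/10)[(1) + (2) + (2) + (5)] = 10/10 = 1.
A character is irreducible iff <chi, chi> = 1, so this representation is irreducible.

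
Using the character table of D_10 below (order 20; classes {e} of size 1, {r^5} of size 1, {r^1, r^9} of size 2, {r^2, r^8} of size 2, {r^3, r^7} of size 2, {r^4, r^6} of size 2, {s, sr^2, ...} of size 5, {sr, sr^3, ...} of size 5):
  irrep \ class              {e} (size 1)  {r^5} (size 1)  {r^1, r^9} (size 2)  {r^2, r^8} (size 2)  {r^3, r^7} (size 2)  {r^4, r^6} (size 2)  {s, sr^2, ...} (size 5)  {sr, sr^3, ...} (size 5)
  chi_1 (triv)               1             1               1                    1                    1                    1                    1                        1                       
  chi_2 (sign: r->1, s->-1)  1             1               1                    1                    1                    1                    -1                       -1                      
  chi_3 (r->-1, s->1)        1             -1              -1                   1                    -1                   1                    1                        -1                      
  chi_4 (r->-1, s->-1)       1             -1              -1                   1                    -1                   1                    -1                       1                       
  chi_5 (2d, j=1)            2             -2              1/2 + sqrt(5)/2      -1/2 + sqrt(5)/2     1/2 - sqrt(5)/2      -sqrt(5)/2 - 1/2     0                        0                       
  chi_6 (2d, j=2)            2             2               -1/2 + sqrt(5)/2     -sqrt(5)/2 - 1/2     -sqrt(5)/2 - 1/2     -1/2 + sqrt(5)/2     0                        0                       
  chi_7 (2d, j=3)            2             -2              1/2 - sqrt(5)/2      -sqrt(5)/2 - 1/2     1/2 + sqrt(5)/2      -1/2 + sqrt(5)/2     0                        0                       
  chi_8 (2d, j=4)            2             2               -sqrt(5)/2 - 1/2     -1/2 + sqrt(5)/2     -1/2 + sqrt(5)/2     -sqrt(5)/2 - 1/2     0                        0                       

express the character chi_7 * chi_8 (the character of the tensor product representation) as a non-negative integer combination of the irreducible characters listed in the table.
chi_7 tensor chi_8 = chi_5 + chi_7 (all other irreducibles have multiplicity 0).

Derivation: The character of a tensor product is the pointwise product (chi_7 * chi_8)(C) = chi_7(C) * chi_8(C):
  {e}: (2)*(2), {r^5}: (-2)*(2), {r^1, r^9}: (1/2 - sqrt(5)/2)*(-sqrt(5)/2 - 1/2), {r^2, r^8}: (-sqrt(5)/2 - 1/2)*(-1/2 + sqrt(5)/2), {r^3, r^7}: (1/2 + sqrt(5)/2)*(-1/2 + sqrt(5)/2), {r^4, r^6}: (-1/2 + sqrt(5)/2)*(-sqrt(5)/2 - 1/2), {s, sr^2, ...}: (0)*(0), {sr, sr^3, ...}: (0)*(0)
so (chi_7 * chi_8) takes values
  {e} -> 4, {r^5} -> -4, {r^1, r^9} -> 1, {r^2, r^8} -> -1, {r^3, r^7} -> 1, {r^4, r^6} -> -1, {s, sr^2, ...} -> 0, {sr, sr^3, ...} -> 0.
Now take the inner product of this character with each irreducible chi from the table, <chi_7*chi_8, chi> = (1/20) sum_C |C| (chi_7*chi_8)(C) conj(chi(C)):
  <chi_7*chi_8, chi_1> = (1/20)[1*(4)*conj(1) + 1*(-4)*conj(1) + 2*(1)*conj(1) + 2*(-1)*conj(1) + 2*(1)*conj(1) + 2*(-1)*conj(1) + 5*(0)*conj(1) + 5*(0)*conj(1)]
      = (1/20)[(4) + (-4) + (2) + (-2) + (2) + (-2) + (0) + (0)] = 0/20 = 0
  <chi_7*chi_8, chi_2> = (1/20)[1*(4)*conj(1) + 1*(-4)*conj(1) + 2*(1)*conj(1) + 2*(-1)*conj(1) + 2*(1)*conj(1) + 2*(-1)*conj(1) + 5*(0)*conj(-1) + 5*(0)*conj(-1)]
      = (1/20)[(4) + (-4) + (2) + (-2) + (2) + (-2) + (0) + (0)] = 0/20 = 0
  <chi_7*chi_8, chi_3> = (1/20)[1*(4)*conj(1) + 1*(-4)*conj(-1) + 2*(1)*conj(-1) + 2*(-1)*conj(1) + 2*(1)*conj(-1) + 2*(-1)*conj(1) + 5*(0)*conj(1) + 5*(0)*conj(-1)]
      = (1/20)[(4) + (4) + (-2) + (-2) + (-2) + (-2) + (0) + (0)] = 0/20 = 0
  <chi_7*chi_8, chi_4> = (1/20)[1*(4)*conj(1) + 1*(-4)*conj(-1) + 2*(1)*conj(-1) + 2*(-1)*conj(1) + 2*(1)*conj(-1) + 2*(-1)*conj(1) + 5*(0)*conj(-1) + 5*(0)*conj(1)]
      = (1/20)[(4) + (4) + (-2) + (-2) + (-2) + (-2) + (0) + (0)] = 0/20 = 0
  <chi_7*chi_8, chi_5> = (1/20)[1*(4)*conj(2) + 1*(-4)*conj(-2) + 2*(1)*conj(1/2 + sqrt(5)/2) + 2*(-1)*conj(-1/2 + sqrt(5)/2) + 2*(1)*conj(1/2 - sqrt(5)/2) + 2*(-1)*conj(-sqrt(5)/2 - 1/2) + 5*(0)*conj(0) + 5*(0)*conj(0)]
      = (1/20)[(8) + (8) + (1 + sqrt(5)) + (1 - sqrt(5)) + (1 - sqrt(5)) + (1 + sqrt(5)) + (0) + (0)] = 20/20 = 1
  <chi_7*chi_8, chi_6> = (1/20)[1*(4)*conj(2) + 1*(-4)*conj(2) + 2*(1)*conj(-1/2 + sqrt(5)/2) + 2*(-1)*conj(-sqrt(5)/2 - 1/2) + 2*(1)*conj(-sqrt(5)/2 - 1/2) + 2*(-1)*conj(-1/2 + sqrt(5)/2) + 5*(0)*conj(0) + 5*(0)*conj(0)]
      = (1/20)[(8) + (-8) + (-1 + sqrt(5)) + (1 + sqrt(5)) + (-sqrt(5) - 1) + (1 - sqrt(5)) + (0) + (0)] = 0/20 = 0
  <chi_7*chi_8, chi_7> = (1/20)[1*(4)*conj(2) + 1*(-4)*conj(-2) + 2*(1)*conj(1/2 - sqrt(5)/2) + 2*(-1)*conj(-sqrt(5)/2 - 1/2) + 2*(1)*conj(1/2 + sqrt(5)/2) + 2*(-1)*conj(-1/2 + sqrt(5)/2) + 5*(0)*conj(0) + 5*(0)*conj(0)]
      = (1/20)[(8) + (8) + (1 - sqrt(5)) + (1 + sqrt(5)) + (1 + sqrt(5)) + (1 - sqrt(5)) + (0) + (0)] = 20/20 = 1
  <chi_7*chi_8, chi_8> = (1/20)[1*(4)*conj(2) + 1*(-4)*conj(2) + 2*(1)*conj(-sqrt(5)/2 - 1/2) + 2*(-1)*conj(-1/2 + sqrt(5)/2) + 2*(1)*conj(-1/2 + sqrt(5)/2) + 2*(-1)*conj(-sqrt(5)/2 - 1/2) + 5*(0)*conj(0) + 5*(0)*conj(0)]
      = (1/20)[(8) + (-8) + (-sqrt(5) - 1) + (1 - sqrt(5)) + (-1 + sqrt(5)) + (1 + sqrt(5)) + (0) + (0)] = 0/20 = 0
Hence the multiplicities are chi_5: 1, chi_7: 1. Dimension check: dim(chi_7)*dim(chi_8) = 2*2 = 4 and sum (mult * dim) = 1*2 + 1*2 = 4.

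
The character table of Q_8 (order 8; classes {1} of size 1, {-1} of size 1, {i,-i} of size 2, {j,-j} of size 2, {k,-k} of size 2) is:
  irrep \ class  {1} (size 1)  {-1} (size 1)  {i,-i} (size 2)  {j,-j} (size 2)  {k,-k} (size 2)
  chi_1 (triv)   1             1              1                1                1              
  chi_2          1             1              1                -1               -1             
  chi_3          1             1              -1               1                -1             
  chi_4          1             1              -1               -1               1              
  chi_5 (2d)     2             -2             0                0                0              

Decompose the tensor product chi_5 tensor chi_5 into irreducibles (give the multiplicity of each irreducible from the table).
chi_5 tensor chi_5 = chi_1 + chi_2 + chi_3 + chi_4 (all other irreducibles have multiplicity 0).

Explanation: The character of a tensor product is the pointwise product (chi_5 * chi_5)(C) = chi_5(C) * chi_5(C):
  {1}: (2)*(2), {-1}: (-2)*(-2), {i,-i}: (0)*(0), {j,-j}: (0)*(0), {k,-k}: (0)*(0)
so (chi_5 * chi_5) takes values
  {1} -> 4, {-1} -> 4, {i,-i} -> 0, {j,-j} -> 0, {k,-k} -> 0.
Now take the inner product of this character with each irreducible chi from the table, <chi_5*chi_5, chi> = (1/8) sum_C |C| (chi_5*chi_5)(C) conj(chi(C)):
  <chi_5*chi_5, chi_1> = (1/8)[1*(4)*conj(1) + 1*(4)*conj(1) + 2*(0)*conj(1) + 2*(0)*conj(1) + 2*(0)*conj(1)]
      = (1/8)[(4) + (4) + (0) + (0) + (0)] = 8/8 = 1
  <chi_5*chi_5, chi_2> = (1/8)[1*(4)*conj(1) + 1*(4)*conj(1) + 2*(0)*conj(1) + 2*(0)*conj(-1) + 2*(0)*conj(-1)]
      = (1/8)[(4) + (4) + (0) + (0) + (0)] = 8/8 = 1
  <chi_5*chi_5, chi_3> = (1/8)[1*(4)*conj(1) + 1*(4)*conj(1) + 2*(0)*conj(-1) + 2*(0)*conj(1) + 2*(0)*conj(-1)]
      = (1/8)[(4) + (4) + (0) + (0) + (0)] = 8/8 = 1
  <chi_5*chi_5, chi_4> = (1/8)[1*(4)*conj(1) + 1*(4)*conj(1) + 2*(0)*conj(-1) + 2*(0)*conj(-1) + 2*(0)*conj(1)]
      = (1/8)[(4) + (4) + (0) + (0) + (0)] = 8/8 = 1
  <chi_5*chi_5, chi_5> = (1/8)[1*(4)*conj(2) + 1*(4)*conj(-2) + 2*(0)*conj(0) + 2*(0)*conj(0) + 2*(0)*conj(0)]
      = (1/8)[(8) + (-8) + (0) + (0) + (0)] = 0/8 = 0
Hence the multiplicities are chi_1: 1, chi_2: 1, chi_3: 1, chi_4: 1. Dimension check: dim(chi_5)*dim(chi_5) = 2*2 = 4 and sum (mult * dim) = 1*1 + 1*1 + 1*1 + 1*1 = 4.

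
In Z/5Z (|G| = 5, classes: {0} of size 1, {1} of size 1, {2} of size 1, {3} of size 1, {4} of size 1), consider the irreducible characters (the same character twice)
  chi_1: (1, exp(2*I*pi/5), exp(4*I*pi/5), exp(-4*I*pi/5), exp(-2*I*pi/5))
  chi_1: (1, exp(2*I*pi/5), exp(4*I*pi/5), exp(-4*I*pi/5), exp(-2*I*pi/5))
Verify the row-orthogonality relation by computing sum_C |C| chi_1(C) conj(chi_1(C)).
Sum = 5 = |G| = 5; so <chi_1, chi_1> = 1 (norm-1 confirms irreducibility).

Why: Compute term by term over conjugacy classes (|C| * chi_1(C) * conj(chi_1(C))):
  1*(1)*conj(1) + 1*(exp(2*I*pi/5))*conj(exp(2*I*pi/5)) + 1*(exp(4*I*pi/5))*conj(exp(4*I*pi/5)) + 1*(exp(-4*I*pi/5))*conj(exp(-4*I*pi/5)) + 1*(exp(-2*I*pi/5))*conj(exp(-2*I*pi/5))
  = (1) + (1) + (1) + (1) + (1)
  = 5.
(Exp terms are combined using exp(i*s)*conj(exp(i*t)) = exp(i*(s-t)), and sums of them are collapsed using the identity that for every m > 1 the m distinct m-th roots of unity sum to 0, e.g. 1 + exp(2*I*pi/3) + exp(-2*I*pi/3) = 0.)
Dividing by |G| = 5 gives 5/5 = 1, matching the row-orthogonality relation <chi_1, chi_1> = [chi_1 = chi_1].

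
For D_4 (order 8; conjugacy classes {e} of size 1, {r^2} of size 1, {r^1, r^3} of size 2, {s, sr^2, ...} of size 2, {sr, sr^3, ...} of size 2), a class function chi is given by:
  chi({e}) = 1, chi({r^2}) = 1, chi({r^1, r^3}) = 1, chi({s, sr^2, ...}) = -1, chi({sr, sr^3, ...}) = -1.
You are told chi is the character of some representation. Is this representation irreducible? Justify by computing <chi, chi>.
Irreducible: <chi, chi> = 1.

Argument: <chi, chi> = (1/|G|) sum_C |C| * |chi(C)|^2 = (1/8)[1*|1|^2 + 1*|1|^2 + 2*|1|^2 + 2*|-1|^2 + 2*|-1|^2]
  = (1/8)[(1) + (1) + (2) + (2) + (2)] = 8/8 = 1.
A character is irreducible iff <chi, chi> = 1, so this representation is irreducible.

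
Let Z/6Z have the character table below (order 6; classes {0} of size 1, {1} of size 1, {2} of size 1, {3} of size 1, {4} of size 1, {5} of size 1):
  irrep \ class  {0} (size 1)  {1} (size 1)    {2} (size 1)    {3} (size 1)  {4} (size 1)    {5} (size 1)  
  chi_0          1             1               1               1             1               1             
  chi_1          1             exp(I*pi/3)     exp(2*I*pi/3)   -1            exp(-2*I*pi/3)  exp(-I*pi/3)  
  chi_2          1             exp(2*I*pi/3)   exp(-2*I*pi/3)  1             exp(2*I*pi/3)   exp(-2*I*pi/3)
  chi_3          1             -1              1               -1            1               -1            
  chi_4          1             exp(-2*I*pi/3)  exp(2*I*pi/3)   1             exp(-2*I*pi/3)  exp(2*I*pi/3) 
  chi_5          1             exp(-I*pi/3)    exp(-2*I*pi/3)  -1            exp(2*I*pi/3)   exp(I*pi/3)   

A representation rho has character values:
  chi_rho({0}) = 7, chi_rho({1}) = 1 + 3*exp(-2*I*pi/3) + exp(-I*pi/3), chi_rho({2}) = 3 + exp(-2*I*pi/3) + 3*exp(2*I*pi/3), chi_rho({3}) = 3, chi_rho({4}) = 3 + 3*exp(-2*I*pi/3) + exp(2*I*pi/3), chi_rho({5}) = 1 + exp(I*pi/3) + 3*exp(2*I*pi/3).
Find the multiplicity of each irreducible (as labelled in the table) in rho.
Multiplicities: chi_0: 2, chi_1: 0, chi_2: 0, chi_3: 1, chi_4: 3, chi_5: 1.

Explanation: Use <chi_rho, chi> = (1/|G|) sum_C |C| * chi_rho(C) * conj(chi(C)) with |G| = 6 for each irreducible chi in the table:
  <chi_rho, chi_0> = (1/6)[1*(7)*conj(1) + 1*(1 + 3*exp(-2*I*pi/3) + exp(-I*pi/3))*conj(1) + 1*(3 + exp(-2*I*pi/3) + 3*exp(2*I*pi/3))*conj(1) + 1*(3)*conj(1) + 1*(3 + 3*exp(-2*I*pi/3) + exp(2*I*pi/3))*conj(1) + 1*(1 + exp(I*pi/3) + 3*exp(2*I*pi/3))*conj(1)]
      = (1/6)[(7) + (1 + 3*exp(-2*I*pi/3) + exp(-I*pi/3)) + (3 + exp(-2*I*pi/3) + 3*exp(2*I*pi/3)) + (3) + (3 + 3*exp(-2*I*pi/3) + exp(2*I*pi/3)) + (1 + exp(I*pi/3) + 3*exp(2*I*pi/3))] = 12/6 = 2
  <chi_rho, chi_1> = (1/6)[1*(7)*conj(1) + 1*(1 + 3*exp(-2*I*pi/3) + exp(-I*pi/3))*conj(exp(I*pi/3)) + 1*(3 + exp(-2*I*pi/3) + 3*exp(2*I*pi/3))*conj(exp(2*I*pi/3)) + 1*(3)*conj(-1) + 1*(3 + 3*exp(-2*I*pi/3) + exp(2*I*pi/3))*conj(exp(-2*I*pi/3)) + 1*(1 + exp(I*pi/3) + 3*exp(2*I*pi/3))*conj(exp(-I*pi/3))]
      = (1/6)[(7) + (-3 + exp(-2*I*pi/3) + exp(-I*pi/3)) + (3 + 3*exp(-2*I*pi/3) + exp(2*I*pi/3)) + (-3) + (3 + exp(-2*I*pi/3) + 3*exp(2*I*pi/3)) + (-3 + exp(2*I*pi/3) + exp(I*pi/3))] = 0/6 = 0
  <chi_rho, chi_2> = (1/6)[1*(7)*conj(1) + 1*(1 + 3*exp(-2*I*pi/3) + exp(-I*pi/3))*conj(exp(2*I*pi/3)) + 1*(3 + exp(-2*I*pi/3) + 3*exp(2*I*pi/3))*conj(exp(-2*I*pi/3)) + 1*(3)*conj(1) + 1*(3 + 3*exp(-2*I*pi/3) + exp(2*I*pi/3))*conj(exp(2*I*pi/3)) + 1*(1 + exp(I*pi/3) + 3*exp(2*I*pi/3))*conj(exp(-2*I*pi/3))]
      = (1/6)[(7) + (-1 + exp(-2*I*pi/3) + 3*exp(2*I*pi/3)) + (-2) + (3) + (-2) + (-1 + 3*exp(-2*I*pi/3) + exp(2*I*pi/3))] = 0/6 = 0
  <chi_rho, chi_3> = (1/6)[1*(7)*conj(1) + 1*(1 + 3*exp(-2*I*pi/3) + exp(-I*pi/3))*conj(-1) + 1*(3 + exp(-2*I*pi/3) + 3*exp(2*I*pi/3))*conj(1) + 1*(3)*conj(-1) + 1*(3 + 3*exp(-2*I*pi/3) + exp(2*I*pi/3))*conj(1) + 1*(1 + exp(I*pi/3) + 3*exp(2*I*pi/3))*conj(-1)]
      = (1/6)[(7) + (-1 - exp(-I*pi/3) - 3*exp(-2*I*pi/3)) + (3 + exp(-2*I*pi/3) + 3*exp(2*I*pi/3)) + (-3) + (3 + 3*exp(-2*I*pi/3) + exp(2*I*pi/3)) + (-1 - 3*exp(2*I*pi/3) - exp(I*pi/3))] = 6/6 = 1
  <chi_rho, chi_4> = (1/6)[1*(7)*conj(1) + 1*(1 + 3*exp(-2*I*pi/3) + exp(-I*pi/3))*conj(exp(-2*I*pi/3)) + 1*(3 + exp(-2*I*pi/3) + 3*exp(2*I*pi/3))*conj(exp(2*I*pi/3)) + 1*(3)*conj(1) + 1*(3 + 3*exp(-2*I*pi/3) + exp(2*I*pi/3))*conj(exp(-2*I*pi/3)) + 1*(1 + exp(I*pi/3) + 3*exp(2*I*pi/3))*conj(exp(2*I*pi/3))]
      = (1/6)[(7) + (3 + exp(2*I*pi/3) + exp(I*pi/3)) + (3 + 3*exp(-2*I*pi/3) + exp(2*I*pi/3)) + (3) + (3 + exp(-2*I*pi/3) + 3*exp(2*I*pi/3)) + (3 + exp(-2*I*pi/3) + exp(-I*pi/3))] = 18/6 = 3
  <chi_rho, chi_5> = (1/6)[1*(7)*conj(1) + 1*(1 + 3*exp(-2*I*pi/3) + exp(-I*pi/3))*conj(exp(-I*pi/3)) + 1*(3 + exp(-2*I*pi/3) + 3*exp(2*I*pi/3))*conj(exp(-2*I*pi/3)) + 1*(3)*conj(-1) + 1*(3 + 3*exp(-2*I*pi/3) + exp(2*I*pi/3))*conj(exp(2*I*pi/3)) + 1*(1 + exp(I*pi/3) + 3*exp(2*I*pi/3))*conj(exp(I*pi/3))]
      = (1/6)[(7) + (1 + 3*exp(-I*pi/3) + exp(I*pi/3)) + (-2) + (-3) + (-2) + (1 + exp(-I*pi/3) + 3*exp(I*pi/3))] = 6/6 = 1
(Exp terms are combined using exp(i*s)*conj(exp(i*t)) = exp(i*(s-t)), and sums of them are collapsed using the identity that for every m > 1 the m distinct m-th roots of unity sum to 0, e.g. 1 + exp(2*I*pi/3) + exp(-2*I*pi/3) = 0.)
Dimension check: dim(rho) = sum (mult * dim) = 2*1 + 0*1 + 0*1 + 1*1 + 3*1 + 1*1 = 7 = chi_rho(e) = 7.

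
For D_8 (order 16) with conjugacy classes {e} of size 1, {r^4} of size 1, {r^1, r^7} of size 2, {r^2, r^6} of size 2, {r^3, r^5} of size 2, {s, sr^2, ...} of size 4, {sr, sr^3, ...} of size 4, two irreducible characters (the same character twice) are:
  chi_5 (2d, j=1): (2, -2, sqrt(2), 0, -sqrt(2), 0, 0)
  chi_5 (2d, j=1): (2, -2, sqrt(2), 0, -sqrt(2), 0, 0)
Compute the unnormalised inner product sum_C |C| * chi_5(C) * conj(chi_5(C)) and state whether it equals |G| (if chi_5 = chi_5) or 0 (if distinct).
Sum = 16 = |G| = 16; so <chi_5, chi_5> = 1 (norm-1 confirms irreducibility).

Why: Compute term by term over conjugacy classes (|C| * chi_5(C) * conj(chi_5(C))):
  1*(2)*conj(2) + 1*(-2)*conj(-2) + 2*(sqrt(2))*conj(sqrt(2)) + 2*(0)*conj(0) + 2*(-sqrt(2))*conj(-sqrt(2)) + 4*(0)*conj(0) + 4*(0)*conj(0)
  = (4) + (4) + (4) + (0) + (4) + (0) + (0)
  = 16.
Dividing by |G| = 16 gives 16/16 = 1, matching the row-orthogonality relation <chi_5, chi_5> = [chi_5 = chi_5].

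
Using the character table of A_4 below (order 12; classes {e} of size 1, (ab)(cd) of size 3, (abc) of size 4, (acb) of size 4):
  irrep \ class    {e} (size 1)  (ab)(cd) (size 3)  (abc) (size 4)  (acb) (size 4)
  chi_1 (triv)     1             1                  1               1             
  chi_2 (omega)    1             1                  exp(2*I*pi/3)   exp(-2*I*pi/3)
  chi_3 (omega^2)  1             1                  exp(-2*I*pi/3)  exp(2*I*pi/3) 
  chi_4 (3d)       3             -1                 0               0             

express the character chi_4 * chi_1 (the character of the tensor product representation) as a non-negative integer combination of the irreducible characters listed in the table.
chi_4 tensor chi_1 = chi_4 (all other irreducibles have multiplicity 0).

Justification: The character of a tensor product is the pointwise product (chi_4 * chi_1)(C) = chi_4(C) * chi_1(C):
  {e}: (3)*(1), (ab)(cd): (-1)*(1), (abc): (0)*(1), (acb): (0)*(1)
so (chi_4 * chi_1) takes values
  {e} -> 3, (ab)(cd) -> -1, (abc) -> 0, (acb) -> 0.
Now take the inner product of this character with each irreducible chi from the table, <chi_4*chi_1, chi> = (1/12) sum_C |C| (chi_4*chi_1)(C) conj(chi(C)):
  <chi_4*chi_1, chi_1> = (1/12)[1*(3)*conj(1) + 3*(-1)*conj(1) + 4*(0)*conj(1) + 4*(0)*conj(1)]
      = (1/12)[(3) + (-3) + (0) + (0)] = 0/12 = 0
  <chi_4*chi_1, chi_2> = (1/12)[1*(3)*conj(1) + 3*(-1)*conj(1) + 4*(0)*conj(exp(2*I*pi/3)) + 4*(0)*conj(exp(-2*I*pi/3))]
      = (1/12)[(3) + (-3) + (0) + (0)] = 0/12 = 0
  <chi_4*chi_1, chi_3> = (1/12)[1*(3)*conj(1) + 3*(-1)*conj(1) + 4*(0)*conj(exp(-2*I*pi/3)) + 4*(0)*conj(exp(2*I*pi/3))]
      = (1/12)[(3) + (-3) + (0) + (0)] = 0/12 = 0
  <chi_4*chi_1, chi_4> = (1/12)[1*(3)*conj(3) + 3*(-1)*conj(-1) + 4*(0)*conj(0) + 4*(0)*conj(0)]
      = (1/12)[(9) + (3) + (0) + (0)] = 12/12 = 1
(Exp terms are combined using exp(i*s)*conj(exp(i*t)) = exp(i*(s-t)), and sums of them are collapsed using the identity that for every m > 1 the m distinct m-th roots of unity sum to 0, e.g. 1 + exp(2*I*pi/3) + exp(-2*I*pi/3) = 0.)
Hence the multiplicities are chi_4: 1. Dimension check: dim(chi_4)*dim(chi_1) = 3*1 = 3 and sum (mult * dim) = 1*3 = 3.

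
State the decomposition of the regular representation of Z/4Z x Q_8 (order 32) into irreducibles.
Each irreducible V_i of dimension d_i appears with multiplicity d_i, i.e. rho_reg = (direct sum over all irreducibles V_i) d_i V_i. The irreducible dimensions for Z/4Z x Q_8 are 1, 1, 1, 1, 1, 1, 1, 1, 1, 1, 1, 1, 1, 1, 1, 1, 2, 2, 2, 2: 16 irreducibles of dimension 1, each with multiplicity 1; 4 irreducibles of dimension 2, each with multiplicity 2. Total dimension 16*1*1 + 4*2*2 = 32 = |G|.

General theorem: in the regular representation of a finite group G, each irreducible appears with multiplicity equal to its dimension. Check: dim(rho_reg) = sum d_i^2 = 1 + 1 + 1 + 1 + 1 + 1 + 1 + 1 + 1 + 1 + 1 + 1 + 1 + 1 + 1 + 1 + 4 + 4 + 4 + 4 = 32 = |G|.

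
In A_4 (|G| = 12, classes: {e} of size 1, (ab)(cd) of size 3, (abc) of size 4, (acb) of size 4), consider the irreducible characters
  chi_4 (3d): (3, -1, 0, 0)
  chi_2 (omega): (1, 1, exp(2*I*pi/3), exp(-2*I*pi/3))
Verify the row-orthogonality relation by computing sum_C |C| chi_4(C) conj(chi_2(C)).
Sum = 0; so <chi_4, chi_2> = 0 (distinct irreducibles are orthogonal).

Proof sketch: Compute term by term over conjugacy classes (|C| * chi_4(C) * conj(chi_2(C))):
  1*(3)*conj(1) + 3*(-1)*conj(1) + 4*(0)*conj(exp(2*I*pi/3)) + 4*(0)*conj(exp(-2*I*pi/3))
  = (3) + (-3) + (0) + (0)
  = 0.
(Exp terms are combined using exp(i*s)*conj(exp(i*t)) = exp(i*(s-t)), and sums of them are collapsed using the identity that for every m > 1 the m distinct m-th roots of unity sum to 0, e.g. 1 + exp(2*I*pi/3) + exp(-2*I*pi/3) = 0.)
Dividing by |G| = 12 gives 0/12 = 0, matching the row-orthogonality relation <chi_4, chi_2> = [chi_4 = chi_2].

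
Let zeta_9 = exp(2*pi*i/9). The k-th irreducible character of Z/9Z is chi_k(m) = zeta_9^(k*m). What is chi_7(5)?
chi_7(5) = zeta_9^35 = exp(-2*I*pi/9)

Justification: chi_7(5) = zeta_9^(7*5) = zeta_9^35. Since zeta_9^9 = 1, this equals zeta_9^8 = exp(2*pi*i*8/9) = exp(-2*I*pi/9).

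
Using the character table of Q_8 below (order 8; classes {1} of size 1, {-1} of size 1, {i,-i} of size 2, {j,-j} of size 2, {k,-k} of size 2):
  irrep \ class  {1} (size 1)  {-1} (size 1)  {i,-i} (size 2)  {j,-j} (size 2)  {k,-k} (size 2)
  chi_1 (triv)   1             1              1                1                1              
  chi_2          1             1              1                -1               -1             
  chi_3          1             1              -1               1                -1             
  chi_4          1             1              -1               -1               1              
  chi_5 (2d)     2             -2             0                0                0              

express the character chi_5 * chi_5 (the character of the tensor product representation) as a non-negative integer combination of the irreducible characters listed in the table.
chi_5 tensor chi_5 = chi_1 + chi_2 + chi_3 + chi_4 (all other irreducibles have multiplicity 0).

The character of a tensor product is the pointwise product (chi_5 * chi_5)(C) = chi_5(C) * chi_5(C):
  {1}: (2)*(2), {-1}: (-2)*(-2), {i,-i}: (0)*(0), {j,-j}: (0)*(0), {k,-k}: (0)*(0)
so (chi_5 * chi_5) takes values
  {1} -> 4, {-1} -> 4, {i,-i} -> 0, {j,-j} -> 0, {k,-k} -> 0.
Now take the inner product of this character with each irreducible chi from the table, <chi_5*chi_5, chi> = (1/8) sum_C |C| (chi_5*chi_5)(C) conj(chi(C)):
  <chi_5*chi_5, chi_1> = (1/8)[1*(4)*conj(1) + 1*(4)*conj(1) + 2*(0)*conj(1) + 2*(0)*conj(1) + 2*(0)*conj(1)]
      = (1/8)[(4) + (4) + (0) + (0) + (0)] = 8/8 = 1
  <chi_5*chi_5, chi_2> = (1/8)[1*(4)*conj(1) + 1*(4)*conj(1) + 2*(0)*conj(1) + 2*(0)*conj(-1) + 2*(0)*conj(-1)]
      = (1/8)[(4) + (4) + (0) + (0) + (0)] = 8/8 = 1
  <chi_5*chi_5, chi_3> = (1/8)[1*(4)*conj(1) + 1*(4)*conj(1) + 2*(0)*conj(-1) + 2*(0)*conj(1) + 2*(0)*conj(-1)]
      = (1/8)[(4) + (4) + (0) + (0) + (0)] = 8/8 = 1
  <chi_5*chi_5, chi_4> = (1/8)[1*(4)*conj(1) + 1*(4)*conj(1) + 2*(0)*conj(-1) + 2*(0)*conj(-1) + 2*(0)*conj(1)]
      = (1/8)[(4) + (4) + (0) + (0) + (0)] = 8/8 = 1
  <chi_5*chi_5, chi_5> = (1/8)[1*(4)*conj(2) + 1*(4)*conj(-2) + 2*(0)*conj(0) + 2*(0)*conj(0) + 2*(0)*conj(0)]
      = (1/8)[(8) + (-8) + (0) + (0) + (0)] = 0/8 = 0
Hence the multiplicities are chi_1: 1, chi_2: 1, chi_3: 1, chi_4: 1. Dimension check: dim(chi_5)*dim(chi_5) = 2*2 = 4 and sum (mult * dim) = 1*1 + 1*1 + 1*1 + 1*1 = 4.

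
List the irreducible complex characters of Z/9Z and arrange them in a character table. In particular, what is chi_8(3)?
Character table of Z/9Z (irreps indexed chi_0,...,chi_8 with chi_k(m) = zeta_9^(k*m), zeta_9 = exp(2*pi*i/9)):
  irrep \ class  {0} (size 1)  {1} (size 1)    {2} (size 1)    {3} (size 1)    {4} (size 1)    {5} (size 1)    {6} (size 1)    {7} (size 1)    {8} (size 1)  
  chi_0          1             1               1               1               1               1               1               1               1             
  chi_1          1             exp(2*I*pi/9)   exp(4*I*pi/9)   exp(2*I*pi/3)   exp(8*I*pi/9)   exp(-8*I*pi/9)  exp(-2*I*pi/3)  exp(-4*I*pi/9)  exp(-2*I*pi/9)
  chi_2          1             exp(4*I*pi/9)   exp(8*I*pi/9)   exp(-2*I*pi/3)  exp(-2*I*pi/9)  exp(2*I*pi/9)   exp(2*I*pi/3)   exp(-8*I*pi/9)  exp(-4*I*pi/9)
  chi_3          1             exp(2*I*pi/3)   exp(-2*I*pi/3)  1               exp(2*I*pi/3)   exp(-2*I*pi/3)  1               exp(2*I*pi/3)   exp(-2*I*pi/3)
  chi_4          1             exp(8*I*pi/9)   exp(-2*I*pi/9)  exp(2*I*pi/3)   exp(-4*I*pi/9)  exp(4*I*pi/9)   exp(-2*I*pi/3)  exp(2*I*pi/9)   exp(-8*I*pi/9)
  chi_5          1             exp(-8*I*pi/9)  exp(2*I*pi/9)   exp(-2*I*pi/3)  exp(4*I*pi/9)   exp(-4*I*pi/9)  exp(2*I*pi/3)   exp(-2*I*pi/9)  exp(8*I*pi/9) 
  chi_6          1             exp(-2*I*pi/3)  exp(2*I*pi/3)   1               exp(-2*I*pi/3)  exp(2*I*pi/3)   1               exp(-2*I*pi/3)  exp(2*I*pi/3) 
  chi_7          1             exp(-4*I*pi/9)  exp(-8*I*pi/9)  exp(2*I*pi/3)   exp(2*I*pi/9)   exp(-2*I*pi/9)  exp(-2*I*pi/3)  exp(8*I*pi/9)   exp(4*I*pi/9) 
  chi_8          1             exp(-2*I*pi/9)  exp(-4*I*pi/9)  exp(-2*I*pi/3)  exp(-8*I*pi/9)  exp(8*I*pi/9)   exp(2*I*pi/3)   exp(4*I*pi/9)   exp(2*I*pi/9) 

Spot check: chi_8(3) = zeta_9^(8*3) = zeta_9^24 = exp(-2*I*pi/3).

Working: Z/9Z is abelian, so all 9 irreducible complex representations are 1-dimensional. They are given by chi_k(m) = zeta_9^(k*m) for k = 0,...,8. Row orthogonality: sum_m chi_k(m) conj(chi_l(m)) = 9 * [k = l].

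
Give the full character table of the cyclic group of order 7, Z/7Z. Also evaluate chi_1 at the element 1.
Character table of Z/7Z (irreps indexed chi_0,...,chi_6 with chi_k(m) = zeta_7^(k*m), zeta_7 = exp(2*pi*i/7)):
  irrep \ class  {0} (size 1)  {1} (size 1)    {2} (size 1)    {3} (size 1)    {4} (size 1)    {5} (size 1)    {6} (size 1)  
  chi_0          1             1               1               1               1               1               1             
  chi_1          1             exp(2*I*pi/7)   exp(4*I*pi/7)   exp(6*I*pi/7)   exp(-6*I*pi/7)  exp(-4*I*pi/7)  exp(-2*I*pi/7)
  chi_2          1             exp(4*I*pi/7)   exp(-6*I*pi/7)  exp(-2*I*pi/7)  exp(2*I*pi/7)   exp(6*I*pi/7)   exp(-4*I*pi/7)
  chi_3          1             exp(6*I*pi/7)   exp(-2*I*pi/7)  exp(4*I*pi/7)   exp(-4*I*pi/7)  exp(2*I*pi/7)   exp(-6*I*pi/7)
  chi_4          1             exp(-6*I*pi/7)  exp(2*I*pi/7)   exp(-4*I*pi/7)  exp(4*I*pi/7)   exp(-2*I*pi/7)  exp(6*I*pi/7) 
  chi_5          1             exp(-4*I*pi/7)  exp(6*I*pi/7)   exp(2*I*pi/7)   exp(-2*I*pi/7)  exp(-6*I*pi/7)  exp(4*I*pi/7) 
  chi_6          1             exp(-2*I*pi/7)  exp(-4*I*pi/7)  exp(-6*I*pi/7)  exp(6*I*pi/7)   exp(4*I*pi/7)   exp(2*I*pi/7) 

Spot check: chi_1(1) = zeta_7^(1*1) = zeta_7^1 = exp(2*I*pi/7).

Working: Z/7Z is abelian, so all 7 irreducible complex representations are 1-dimensional. They are given by chi_k(m) = zeta_7^(k*m) for k = 0,...,6. Row orthogonality: sum_m chi_k(m) conj(chi_l(m)) = 7 * [k = l].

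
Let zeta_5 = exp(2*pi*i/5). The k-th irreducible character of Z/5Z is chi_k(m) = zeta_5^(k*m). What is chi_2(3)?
chi_2(3) = zeta_5^6 = exp(2*I*pi/5)

Argument: chi_2(3) = zeta_5^(2*3) = zeta_5^6. Since zeta_5^5 = 1, this equals zeta_5^1 = exp(2*pi*i*1/5) = exp(2*I*pi/5).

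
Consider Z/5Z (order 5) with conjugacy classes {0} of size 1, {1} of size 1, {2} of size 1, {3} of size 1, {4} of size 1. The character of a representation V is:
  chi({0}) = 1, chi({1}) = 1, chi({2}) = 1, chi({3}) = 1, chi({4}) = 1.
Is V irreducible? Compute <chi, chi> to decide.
Irreducible: <chi, chi> = 1.

Reasoning: <chi, chi> = (1/|G|) sum_C |C| * |chi(C)|^2 = (1/5)[1*|1|^2 + 1*|1|^2 + 1*|1|^2 + 1*|1|^2 + 1*|1|^2]
  = (1/5)[(1) + (1) + (1) + (1) + (1)] = 5/5 = 1.
(Exp terms are combined using exp(i*s)*conj(exp(i*t)) = exp(i*(s-t)), and sums of them are collapsed using the identity that for every m > 1 the m distinct m-th roots of unity sum to 0, e.g. 1 + exp(2*I*pi/3) + exp(-2*I*pi/3) = 0.)
A character is irreducible iff <chi, chi> = 1, so this representation is irreducible.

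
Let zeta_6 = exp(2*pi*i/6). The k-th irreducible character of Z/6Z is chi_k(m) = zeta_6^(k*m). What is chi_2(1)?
chi_2(1) = zeta_6^2 = exp(2*I*pi/3)

Derivation: chi_2(1) = zeta_6^(2*1) = zeta_6^2. Since zeta_6^6 = 1, this equals zeta_6^2 = exp(2*pi*i*2/6) = exp(2*I*pi/3).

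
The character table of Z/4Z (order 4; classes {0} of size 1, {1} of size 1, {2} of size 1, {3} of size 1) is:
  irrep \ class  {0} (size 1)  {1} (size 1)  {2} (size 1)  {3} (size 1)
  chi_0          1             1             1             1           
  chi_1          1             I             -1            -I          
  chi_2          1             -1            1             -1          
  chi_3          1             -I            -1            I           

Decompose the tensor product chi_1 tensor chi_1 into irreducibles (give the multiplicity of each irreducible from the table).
chi_1 tensor chi_1 = chi_2 (all other irreducibles have multiplicity 0).

Justification: The character of a tensor product is the pointwise product (chi_1 * chi_1)(C) = chi_1(C) * chi_1(C):
  {0}: (1)*(1), {1}: (I)*(I), {2}: (-1)*(-1), {3}: (-I)*(-I)
so (chi_1 * chi_1) takes values
  {0} -> 1, {1} -> -1, {2} -> 1, {3} -> -1.
Now take the inner product of this character with each irreducible chi from the table, <chi_1*chi_1, chi> = (1/4) sum_C |C| (chi_1*chi_1)(C) conj(chi(C)):
  <chi_1*chi_1, chi_0> = (1/4)[1*(1)*conj(1) + 1*(-1)*conj(1) + 1*(1)*conj(1) + 1*(-1)*conj(1)]
      = (1/4)[(1) + (-1) + (1) + (-1)] = 0/4 = 0
  <chi_1*chi_1, chi_1> = (1/4)[1*(1)*conj(1) + 1*(-1)*conj(I) + 1*(1)*conj(-1) + 1*(-1)*conj(-I)]
      = (1/4)[(1) + (I) + (-1) + (-I)] = 0/4 = 0
  <chi_1*chi_1, chi_2> = (1/4)[1*(1)*conj(1) + 1*(-1)*conj(-1) + 1*(1)*conj(1) + 1*(-1)*conj(-1)]
      = (1/4)[(1) + (1) + (1) + (1)] = 4/4 = 1
  <chi_1*chi_1, chi_3> = (1/4)[1*(1)*conj(1) + 1*(-1)*conj(-I) + 1*(1)*conj(-1) + 1*(-1)*conj(I)]
      = (1/4)[(1) + (-I) + (-1) + (I)] = 0/4 = 0
(Exp terms are combined using exp(i*s)*conj(exp(i*t)) = exp(i*(s-t)), and sums of them are collapsed using the identity that for every m > 1 the m distinct m-th roots of unity sum to 0, e.g. 1 + exp(2*I*pi/3) + exp(-2*I*pi/3) = 0.)
Hence the multiplicities are chi_2: 1. Dimension check: dim(chi_1)*dim(chi_1) = 1*1 = 1 and sum (mult * dim) = 1*1 = 1.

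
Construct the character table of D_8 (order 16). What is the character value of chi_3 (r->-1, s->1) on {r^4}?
Conjugacy classes: {e} of size 1, {r^4} of size 1, {r^1, r^7} of size 2, {r^2, r^6} of size 2, {r^3, r^5} of size 2, {s, sr^2, ...} of size 4, {sr, sr^3, ...} of size 4.
Character table:
  irrep \ class              {e} (size 1)  {r^4} (size 1)  {r^1, r^7} (size 2)  {r^2, r^6} (size 2)  {r^3, r^5} (size 2)  {s, sr^2, ...} (size 4)  {sr, sr^3, ...} (size 4)
  chi_1 (triv)               1             1               1                    1                    1                    1                        1                       
  chi_2 (sign: r->1, s->-1)  1             1               1                    1                    1                    -1                       -1                      
  chi_3 (r->-1, s->1)        1             1               -1                   1                    -1                   1                        -1                      
  chi_4 (r->-1, s->-1)       1             1               -1                   1                    -1                   -1                       1                       
  chi_5 (2d, j=1)            2             -2              sqrt(2)              0                    -sqrt(2)             0                        0                       
  chi_6 (2d, j=2)            2             2               0                    -2                   0                    0                        0                       
  chi_7 (2d, j=3)            2             -2              -sqrt(2)             0                    sqrt(2)              0                        0                       

Spot check: chi_3 (r->-1, s->1) on {r^4} = 1.

Reasoning: D_8 has order 2*8 = 16 with 7 conjugacy classes, hence 7 irreducibles. Sum of squared dims 1 + 1 + 1 + 1 + 4 + 4 + 4 = 16 = |G|. Linear characters come from the abelianisation; the 2-dimensional irreps have character r^k -> 2*cos(2*pi*j*k/8), reflections -> 0.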